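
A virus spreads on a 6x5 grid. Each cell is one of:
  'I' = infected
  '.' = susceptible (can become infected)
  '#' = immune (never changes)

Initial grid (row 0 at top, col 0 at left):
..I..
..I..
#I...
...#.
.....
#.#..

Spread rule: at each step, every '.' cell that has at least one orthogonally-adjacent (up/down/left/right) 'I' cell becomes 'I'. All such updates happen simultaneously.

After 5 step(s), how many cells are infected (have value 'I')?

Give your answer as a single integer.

Answer: 25

Derivation:
Step 0 (initial): 3 infected
Step 1: +6 new -> 9 infected
Step 2: +8 new -> 17 infected
Step 3: +4 new -> 21 infected
Step 4: +2 new -> 23 infected
Step 5: +2 new -> 25 infected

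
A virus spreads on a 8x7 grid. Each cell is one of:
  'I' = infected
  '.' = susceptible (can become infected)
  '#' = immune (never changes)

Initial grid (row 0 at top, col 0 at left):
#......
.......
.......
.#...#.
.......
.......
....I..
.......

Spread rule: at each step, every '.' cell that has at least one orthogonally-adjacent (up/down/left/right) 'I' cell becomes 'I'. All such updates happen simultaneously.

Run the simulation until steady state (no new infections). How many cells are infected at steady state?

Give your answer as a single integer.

Answer: 53

Derivation:
Step 0 (initial): 1 infected
Step 1: +4 new -> 5 infected
Step 2: +7 new -> 12 infected
Step 3: +8 new -> 20 infected
Step 4: +7 new -> 27 infected
Step 5: +8 new -> 35 infected
Step 6: +6 new -> 41 infected
Step 7: +6 new -> 47 infected
Step 8: +4 new -> 51 infected
Step 9: +2 new -> 53 infected
Step 10: +0 new -> 53 infected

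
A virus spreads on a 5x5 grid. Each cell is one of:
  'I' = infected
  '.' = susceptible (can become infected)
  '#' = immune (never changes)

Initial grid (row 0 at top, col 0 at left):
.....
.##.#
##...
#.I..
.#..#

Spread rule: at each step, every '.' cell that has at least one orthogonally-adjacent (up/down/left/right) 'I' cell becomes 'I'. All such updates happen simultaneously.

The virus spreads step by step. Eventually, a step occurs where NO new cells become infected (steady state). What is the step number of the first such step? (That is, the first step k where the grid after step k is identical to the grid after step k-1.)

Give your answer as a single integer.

Answer: 9

Derivation:
Step 0 (initial): 1 infected
Step 1: +4 new -> 5 infected
Step 2: +3 new -> 8 infected
Step 3: +2 new -> 10 infected
Step 4: +1 new -> 11 infected
Step 5: +2 new -> 13 infected
Step 6: +1 new -> 14 infected
Step 7: +1 new -> 15 infected
Step 8: +1 new -> 16 infected
Step 9: +0 new -> 16 infected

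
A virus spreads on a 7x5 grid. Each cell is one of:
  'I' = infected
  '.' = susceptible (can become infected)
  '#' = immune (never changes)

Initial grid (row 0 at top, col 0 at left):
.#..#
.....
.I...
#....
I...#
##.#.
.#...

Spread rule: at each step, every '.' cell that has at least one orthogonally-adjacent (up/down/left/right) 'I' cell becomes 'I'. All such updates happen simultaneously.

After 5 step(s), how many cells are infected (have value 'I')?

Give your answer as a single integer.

Answer: 24

Derivation:
Step 0 (initial): 2 infected
Step 1: +5 new -> 7 infected
Step 2: +5 new -> 12 infected
Step 3: +7 new -> 19 infected
Step 4: +4 new -> 23 infected
Step 5: +1 new -> 24 infected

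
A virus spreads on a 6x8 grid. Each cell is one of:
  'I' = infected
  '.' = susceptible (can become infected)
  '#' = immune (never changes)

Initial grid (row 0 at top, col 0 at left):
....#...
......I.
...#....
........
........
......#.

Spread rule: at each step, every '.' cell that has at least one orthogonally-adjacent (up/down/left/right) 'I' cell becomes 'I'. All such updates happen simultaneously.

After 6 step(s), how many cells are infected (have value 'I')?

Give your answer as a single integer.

Answer: 34

Derivation:
Step 0 (initial): 1 infected
Step 1: +4 new -> 5 infected
Step 2: +6 new -> 11 infected
Step 3: +5 new -> 16 infected
Step 4: +5 new -> 21 infected
Step 5: +7 new -> 28 infected
Step 6: +6 new -> 34 infected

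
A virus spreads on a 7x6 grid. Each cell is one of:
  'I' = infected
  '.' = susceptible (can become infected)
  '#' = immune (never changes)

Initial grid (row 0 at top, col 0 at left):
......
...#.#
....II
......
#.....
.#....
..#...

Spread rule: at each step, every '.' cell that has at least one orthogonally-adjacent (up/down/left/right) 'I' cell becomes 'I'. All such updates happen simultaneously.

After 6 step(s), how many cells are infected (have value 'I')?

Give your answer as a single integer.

Answer: 34

Derivation:
Step 0 (initial): 2 infected
Step 1: +4 new -> 6 infected
Step 2: +5 new -> 11 infected
Step 3: +8 new -> 19 infected
Step 4: +8 new -> 27 infected
Step 5: +6 new -> 33 infected
Step 6: +1 new -> 34 infected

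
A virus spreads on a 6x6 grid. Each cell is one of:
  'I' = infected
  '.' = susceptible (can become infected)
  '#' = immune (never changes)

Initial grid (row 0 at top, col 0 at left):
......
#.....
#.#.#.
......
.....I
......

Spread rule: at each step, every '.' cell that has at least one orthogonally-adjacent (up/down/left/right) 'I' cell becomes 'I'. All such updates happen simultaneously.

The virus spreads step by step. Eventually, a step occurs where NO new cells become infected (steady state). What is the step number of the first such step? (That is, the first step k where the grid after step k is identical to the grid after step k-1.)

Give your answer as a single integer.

Answer: 10

Derivation:
Step 0 (initial): 1 infected
Step 1: +3 new -> 4 infected
Step 2: +4 new -> 8 infected
Step 3: +4 new -> 12 infected
Step 4: +6 new -> 18 infected
Step 5: +5 new -> 23 infected
Step 6: +5 new -> 28 infected
Step 7: +2 new -> 30 infected
Step 8: +1 new -> 31 infected
Step 9: +1 new -> 32 infected
Step 10: +0 new -> 32 infected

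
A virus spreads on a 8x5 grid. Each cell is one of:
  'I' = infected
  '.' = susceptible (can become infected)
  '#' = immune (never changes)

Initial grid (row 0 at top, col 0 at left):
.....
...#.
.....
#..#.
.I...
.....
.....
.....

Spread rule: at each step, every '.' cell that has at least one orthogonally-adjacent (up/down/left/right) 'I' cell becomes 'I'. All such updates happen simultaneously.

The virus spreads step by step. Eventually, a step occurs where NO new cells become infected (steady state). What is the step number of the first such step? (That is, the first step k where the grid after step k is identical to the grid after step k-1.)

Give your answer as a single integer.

Step 0 (initial): 1 infected
Step 1: +4 new -> 5 infected
Step 2: +6 new -> 11 infected
Step 3: +8 new -> 19 infected
Step 4: +9 new -> 28 infected
Step 5: +5 new -> 33 infected
Step 6: +3 new -> 36 infected
Step 7: +1 new -> 37 infected
Step 8: +0 new -> 37 infected

Answer: 8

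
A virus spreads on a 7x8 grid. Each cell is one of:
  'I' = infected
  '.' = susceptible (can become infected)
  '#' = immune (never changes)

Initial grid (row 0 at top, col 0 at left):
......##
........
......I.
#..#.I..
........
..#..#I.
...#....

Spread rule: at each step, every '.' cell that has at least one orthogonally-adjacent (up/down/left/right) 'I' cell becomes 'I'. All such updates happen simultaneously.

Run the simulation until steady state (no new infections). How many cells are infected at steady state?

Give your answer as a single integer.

Step 0 (initial): 3 infected
Step 1: +9 new -> 12 infected
Step 2: +8 new -> 20 infected
Step 3: +6 new -> 26 infected
Step 4: +5 new -> 31 infected
Step 5: +5 new -> 36 infected
Step 6: +6 new -> 42 infected
Step 7: +4 new -> 46 infected
Step 8: +3 new -> 49 infected
Step 9: +0 new -> 49 infected

Answer: 49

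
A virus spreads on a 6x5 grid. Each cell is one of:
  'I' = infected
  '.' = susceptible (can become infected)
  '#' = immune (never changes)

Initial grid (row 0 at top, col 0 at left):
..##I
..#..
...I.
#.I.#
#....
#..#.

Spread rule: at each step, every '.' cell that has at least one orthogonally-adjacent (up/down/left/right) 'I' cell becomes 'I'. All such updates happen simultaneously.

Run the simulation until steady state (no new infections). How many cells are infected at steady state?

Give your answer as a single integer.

Answer: 22

Derivation:
Step 0 (initial): 3 infected
Step 1: +7 new -> 10 infected
Step 2: +4 new -> 14 infected
Step 3: +4 new -> 18 infected
Step 4: +3 new -> 21 infected
Step 5: +1 new -> 22 infected
Step 6: +0 new -> 22 infected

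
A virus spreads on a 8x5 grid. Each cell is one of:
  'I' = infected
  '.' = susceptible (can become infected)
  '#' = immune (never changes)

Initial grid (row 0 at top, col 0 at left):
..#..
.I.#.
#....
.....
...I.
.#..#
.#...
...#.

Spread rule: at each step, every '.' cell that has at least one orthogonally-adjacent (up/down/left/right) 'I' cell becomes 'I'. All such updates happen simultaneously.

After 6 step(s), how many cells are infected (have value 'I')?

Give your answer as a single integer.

Answer: 33

Derivation:
Step 0 (initial): 2 infected
Step 1: +8 new -> 10 infected
Step 2: +9 new -> 19 infected
Step 3: +5 new -> 24 infected
Step 4: +4 new -> 28 infected
Step 5: +3 new -> 31 infected
Step 6: +2 new -> 33 infected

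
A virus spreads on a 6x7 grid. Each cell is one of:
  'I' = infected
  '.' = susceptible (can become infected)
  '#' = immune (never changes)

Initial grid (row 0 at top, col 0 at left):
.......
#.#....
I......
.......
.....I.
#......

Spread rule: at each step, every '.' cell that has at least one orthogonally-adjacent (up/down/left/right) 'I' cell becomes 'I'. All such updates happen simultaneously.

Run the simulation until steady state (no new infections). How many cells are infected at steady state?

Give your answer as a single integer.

Step 0 (initial): 2 infected
Step 1: +6 new -> 8 infected
Step 2: +10 new -> 18 infected
Step 3: +10 new -> 28 infected
Step 4: +8 new -> 36 infected
Step 5: +3 new -> 39 infected
Step 6: +0 new -> 39 infected

Answer: 39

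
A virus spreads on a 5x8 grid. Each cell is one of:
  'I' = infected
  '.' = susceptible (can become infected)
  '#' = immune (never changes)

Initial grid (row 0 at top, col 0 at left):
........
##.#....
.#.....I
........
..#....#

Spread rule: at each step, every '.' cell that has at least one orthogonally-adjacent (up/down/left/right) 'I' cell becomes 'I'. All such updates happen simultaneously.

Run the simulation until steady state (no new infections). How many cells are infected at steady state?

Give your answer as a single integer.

Step 0 (initial): 1 infected
Step 1: +3 new -> 4 infected
Step 2: +4 new -> 8 infected
Step 3: +5 new -> 13 infected
Step 4: +5 new -> 18 infected
Step 5: +4 new -> 22 infected
Step 6: +4 new -> 26 infected
Step 7: +2 new -> 28 infected
Step 8: +3 new -> 31 infected
Step 9: +3 new -> 34 infected
Step 10: +0 new -> 34 infected

Answer: 34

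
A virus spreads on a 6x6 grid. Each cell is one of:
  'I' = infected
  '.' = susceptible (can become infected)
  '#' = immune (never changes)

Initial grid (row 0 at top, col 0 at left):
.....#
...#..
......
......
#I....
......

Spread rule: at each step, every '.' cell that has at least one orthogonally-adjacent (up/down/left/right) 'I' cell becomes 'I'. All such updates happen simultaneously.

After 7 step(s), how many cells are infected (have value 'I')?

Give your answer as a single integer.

Step 0 (initial): 1 infected
Step 1: +3 new -> 4 infected
Step 2: +6 new -> 10 infected
Step 3: +6 new -> 16 infected
Step 4: +7 new -> 23 infected
Step 5: +5 new -> 28 infected
Step 6: +3 new -> 31 infected
Step 7: +2 new -> 33 infected

Answer: 33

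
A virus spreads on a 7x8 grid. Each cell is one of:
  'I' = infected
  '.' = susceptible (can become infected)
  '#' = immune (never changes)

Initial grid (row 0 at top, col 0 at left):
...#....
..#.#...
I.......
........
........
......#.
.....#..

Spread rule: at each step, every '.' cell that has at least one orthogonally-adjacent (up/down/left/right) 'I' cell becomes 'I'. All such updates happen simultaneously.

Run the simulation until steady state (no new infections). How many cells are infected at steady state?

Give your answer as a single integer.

Step 0 (initial): 1 infected
Step 1: +3 new -> 4 infected
Step 2: +5 new -> 9 infected
Step 3: +5 new -> 14 infected
Step 4: +7 new -> 21 infected
Step 5: +5 new -> 26 infected
Step 6: +6 new -> 32 infected
Step 7: +7 new -> 39 infected
Step 8: +7 new -> 46 infected
Step 9: +2 new -> 48 infected
Step 10: +1 new -> 49 infected
Step 11: +1 new -> 50 infected
Step 12: +1 new -> 51 infected
Step 13: +0 new -> 51 infected

Answer: 51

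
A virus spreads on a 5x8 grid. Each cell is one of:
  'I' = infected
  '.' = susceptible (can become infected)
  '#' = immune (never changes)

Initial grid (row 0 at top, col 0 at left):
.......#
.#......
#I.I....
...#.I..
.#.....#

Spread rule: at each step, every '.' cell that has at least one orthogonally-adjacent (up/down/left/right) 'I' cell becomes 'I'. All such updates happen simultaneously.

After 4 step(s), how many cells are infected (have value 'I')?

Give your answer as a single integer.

Answer: 32

Derivation:
Step 0 (initial): 3 infected
Step 1: +8 new -> 11 infected
Step 2: +10 new -> 21 infected
Step 3: +8 new -> 29 infected
Step 4: +3 new -> 32 infected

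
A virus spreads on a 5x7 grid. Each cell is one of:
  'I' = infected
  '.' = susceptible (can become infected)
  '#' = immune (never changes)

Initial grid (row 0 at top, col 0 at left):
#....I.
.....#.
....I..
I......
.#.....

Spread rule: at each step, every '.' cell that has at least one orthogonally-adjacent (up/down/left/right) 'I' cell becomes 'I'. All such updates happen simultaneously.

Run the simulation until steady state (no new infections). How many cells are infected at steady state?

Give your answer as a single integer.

Step 0 (initial): 3 infected
Step 1: +9 new -> 12 infected
Step 2: +11 new -> 23 infected
Step 3: +7 new -> 30 infected
Step 4: +2 new -> 32 infected
Step 5: +0 new -> 32 infected

Answer: 32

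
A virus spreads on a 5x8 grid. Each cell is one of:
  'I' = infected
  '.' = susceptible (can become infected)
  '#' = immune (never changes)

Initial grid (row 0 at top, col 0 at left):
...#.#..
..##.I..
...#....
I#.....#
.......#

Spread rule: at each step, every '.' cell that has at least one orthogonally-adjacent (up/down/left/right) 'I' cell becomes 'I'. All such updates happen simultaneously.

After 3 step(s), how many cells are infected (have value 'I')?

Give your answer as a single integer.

Answer: 25

Derivation:
Step 0 (initial): 2 infected
Step 1: +5 new -> 7 infected
Step 2: +9 new -> 16 infected
Step 3: +9 new -> 25 infected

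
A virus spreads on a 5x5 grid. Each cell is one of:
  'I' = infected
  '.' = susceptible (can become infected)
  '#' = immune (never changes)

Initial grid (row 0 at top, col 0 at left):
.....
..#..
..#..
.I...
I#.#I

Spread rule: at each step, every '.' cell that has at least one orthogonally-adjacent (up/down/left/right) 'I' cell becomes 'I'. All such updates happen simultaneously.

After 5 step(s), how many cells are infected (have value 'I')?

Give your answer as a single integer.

Answer: 21

Derivation:
Step 0 (initial): 3 infected
Step 1: +4 new -> 7 infected
Step 2: +5 new -> 12 infected
Step 3: +4 new -> 16 infected
Step 4: +4 new -> 20 infected
Step 5: +1 new -> 21 infected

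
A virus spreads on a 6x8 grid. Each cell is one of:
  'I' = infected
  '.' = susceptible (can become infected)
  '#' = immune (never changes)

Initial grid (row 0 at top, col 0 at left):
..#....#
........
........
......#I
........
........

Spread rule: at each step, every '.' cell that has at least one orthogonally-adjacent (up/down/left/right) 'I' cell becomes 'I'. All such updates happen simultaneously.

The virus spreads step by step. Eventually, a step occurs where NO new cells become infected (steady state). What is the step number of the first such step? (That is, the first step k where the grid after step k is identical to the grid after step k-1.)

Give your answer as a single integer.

Step 0 (initial): 1 infected
Step 1: +2 new -> 3 infected
Step 2: +4 new -> 7 infected
Step 3: +4 new -> 11 infected
Step 4: +6 new -> 17 infected
Step 5: +6 new -> 23 infected
Step 6: +6 new -> 29 infected
Step 7: +6 new -> 35 infected
Step 8: +5 new -> 40 infected
Step 9: +4 new -> 44 infected
Step 10: +1 new -> 45 infected
Step 11: +0 new -> 45 infected

Answer: 11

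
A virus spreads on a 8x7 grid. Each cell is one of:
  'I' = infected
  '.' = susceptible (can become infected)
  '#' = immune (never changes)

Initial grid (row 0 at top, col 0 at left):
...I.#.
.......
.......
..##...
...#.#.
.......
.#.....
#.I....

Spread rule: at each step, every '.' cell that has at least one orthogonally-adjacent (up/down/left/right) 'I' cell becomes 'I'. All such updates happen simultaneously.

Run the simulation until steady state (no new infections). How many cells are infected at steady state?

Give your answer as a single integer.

Answer: 49

Derivation:
Step 0 (initial): 2 infected
Step 1: +6 new -> 8 infected
Step 2: +7 new -> 15 infected
Step 3: +10 new -> 25 infected
Step 4: +10 new -> 35 infected
Step 5: +10 new -> 45 infected
Step 6: +3 new -> 48 infected
Step 7: +1 new -> 49 infected
Step 8: +0 new -> 49 infected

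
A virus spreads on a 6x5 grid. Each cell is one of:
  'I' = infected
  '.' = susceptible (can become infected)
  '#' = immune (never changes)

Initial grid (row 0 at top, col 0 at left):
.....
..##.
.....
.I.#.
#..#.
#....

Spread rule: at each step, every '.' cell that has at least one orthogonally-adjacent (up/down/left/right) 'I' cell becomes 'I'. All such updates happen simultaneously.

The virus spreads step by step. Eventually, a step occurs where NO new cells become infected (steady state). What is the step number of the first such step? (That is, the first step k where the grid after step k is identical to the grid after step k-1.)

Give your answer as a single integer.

Answer: 7

Derivation:
Step 0 (initial): 1 infected
Step 1: +4 new -> 5 infected
Step 2: +5 new -> 10 infected
Step 3: +4 new -> 14 infected
Step 4: +4 new -> 18 infected
Step 5: +4 new -> 22 infected
Step 6: +2 new -> 24 infected
Step 7: +0 new -> 24 infected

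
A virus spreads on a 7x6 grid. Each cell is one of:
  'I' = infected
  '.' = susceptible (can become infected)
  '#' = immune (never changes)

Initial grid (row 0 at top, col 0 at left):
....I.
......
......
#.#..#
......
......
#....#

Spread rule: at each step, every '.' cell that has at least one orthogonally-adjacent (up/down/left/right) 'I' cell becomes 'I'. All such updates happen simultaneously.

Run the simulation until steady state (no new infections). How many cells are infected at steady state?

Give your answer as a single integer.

Answer: 37

Derivation:
Step 0 (initial): 1 infected
Step 1: +3 new -> 4 infected
Step 2: +4 new -> 8 infected
Step 3: +5 new -> 13 infected
Step 4: +5 new -> 18 infected
Step 5: +5 new -> 23 infected
Step 6: +6 new -> 29 infected
Step 7: +3 new -> 32 infected
Step 8: +3 new -> 35 infected
Step 9: +2 new -> 37 infected
Step 10: +0 new -> 37 infected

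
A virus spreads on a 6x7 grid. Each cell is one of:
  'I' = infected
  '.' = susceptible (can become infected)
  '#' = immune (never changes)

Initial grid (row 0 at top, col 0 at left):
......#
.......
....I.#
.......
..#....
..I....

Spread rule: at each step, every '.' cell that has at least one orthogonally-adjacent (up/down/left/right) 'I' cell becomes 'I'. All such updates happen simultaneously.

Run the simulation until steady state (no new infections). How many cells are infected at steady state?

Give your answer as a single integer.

Step 0 (initial): 2 infected
Step 1: +6 new -> 8 infected
Step 2: +11 new -> 19 infected
Step 3: +11 new -> 30 infected
Step 4: +6 new -> 36 infected
Step 5: +2 new -> 38 infected
Step 6: +1 new -> 39 infected
Step 7: +0 new -> 39 infected

Answer: 39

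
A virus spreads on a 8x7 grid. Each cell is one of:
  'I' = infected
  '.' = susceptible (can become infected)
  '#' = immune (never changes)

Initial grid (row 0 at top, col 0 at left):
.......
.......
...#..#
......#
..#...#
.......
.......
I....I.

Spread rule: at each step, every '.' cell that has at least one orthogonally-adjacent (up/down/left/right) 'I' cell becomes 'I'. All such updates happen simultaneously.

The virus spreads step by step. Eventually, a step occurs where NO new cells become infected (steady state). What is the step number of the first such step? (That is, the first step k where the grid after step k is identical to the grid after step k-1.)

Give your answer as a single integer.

Answer: 10

Derivation:
Step 0 (initial): 2 infected
Step 1: +5 new -> 7 infected
Step 2: +7 new -> 14 infected
Step 3: +7 new -> 21 infected
Step 4: +6 new -> 27 infected
Step 5: +5 new -> 32 infected
Step 6: +6 new -> 38 infected
Step 7: +6 new -> 44 infected
Step 8: +5 new -> 49 infected
Step 9: +2 new -> 51 infected
Step 10: +0 new -> 51 infected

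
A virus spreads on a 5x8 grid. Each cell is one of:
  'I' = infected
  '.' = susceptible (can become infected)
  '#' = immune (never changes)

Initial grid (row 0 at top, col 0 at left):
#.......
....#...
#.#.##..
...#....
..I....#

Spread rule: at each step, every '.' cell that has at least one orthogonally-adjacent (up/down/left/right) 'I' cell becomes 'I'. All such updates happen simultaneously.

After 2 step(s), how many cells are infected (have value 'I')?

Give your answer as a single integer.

Step 0 (initial): 1 infected
Step 1: +3 new -> 4 infected
Step 2: +3 new -> 7 infected

Answer: 7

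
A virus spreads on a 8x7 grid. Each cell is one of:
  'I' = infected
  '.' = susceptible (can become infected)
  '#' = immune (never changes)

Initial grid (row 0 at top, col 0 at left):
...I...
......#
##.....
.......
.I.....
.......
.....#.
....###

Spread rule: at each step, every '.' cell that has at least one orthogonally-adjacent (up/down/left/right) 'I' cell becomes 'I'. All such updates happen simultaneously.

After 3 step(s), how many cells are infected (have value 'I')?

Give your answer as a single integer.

Step 0 (initial): 2 infected
Step 1: +7 new -> 9 infected
Step 2: +11 new -> 20 infected
Step 3: +12 new -> 32 infected

Answer: 32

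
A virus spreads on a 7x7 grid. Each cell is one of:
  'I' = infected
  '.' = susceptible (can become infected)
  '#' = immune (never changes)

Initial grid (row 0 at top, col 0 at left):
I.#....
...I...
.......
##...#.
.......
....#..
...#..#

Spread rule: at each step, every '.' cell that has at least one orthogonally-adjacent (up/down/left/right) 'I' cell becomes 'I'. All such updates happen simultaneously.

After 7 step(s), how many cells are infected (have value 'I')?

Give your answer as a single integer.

Step 0 (initial): 2 infected
Step 1: +6 new -> 8 infected
Step 2: +7 new -> 15 infected
Step 3: +7 new -> 22 infected
Step 4: +5 new -> 27 infected
Step 5: +4 new -> 31 infected
Step 6: +5 new -> 36 infected
Step 7: +4 new -> 40 infected

Answer: 40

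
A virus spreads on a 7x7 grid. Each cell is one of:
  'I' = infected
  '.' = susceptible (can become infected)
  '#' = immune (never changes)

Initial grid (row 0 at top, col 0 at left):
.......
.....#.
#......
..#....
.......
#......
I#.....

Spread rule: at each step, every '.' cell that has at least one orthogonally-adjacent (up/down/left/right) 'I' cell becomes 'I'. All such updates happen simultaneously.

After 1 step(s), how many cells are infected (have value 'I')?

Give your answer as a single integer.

Step 0 (initial): 1 infected
Step 1: +0 new -> 1 infected

Answer: 1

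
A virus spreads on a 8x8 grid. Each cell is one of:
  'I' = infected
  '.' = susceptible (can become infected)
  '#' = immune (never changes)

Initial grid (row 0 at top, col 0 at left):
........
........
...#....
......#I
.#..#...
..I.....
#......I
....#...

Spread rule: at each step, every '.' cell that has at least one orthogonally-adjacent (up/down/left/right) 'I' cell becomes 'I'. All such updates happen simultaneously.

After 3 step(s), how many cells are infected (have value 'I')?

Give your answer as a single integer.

Step 0 (initial): 3 infected
Step 1: +9 new -> 12 infected
Step 2: +13 new -> 25 infected
Step 3: +13 new -> 38 infected

Answer: 38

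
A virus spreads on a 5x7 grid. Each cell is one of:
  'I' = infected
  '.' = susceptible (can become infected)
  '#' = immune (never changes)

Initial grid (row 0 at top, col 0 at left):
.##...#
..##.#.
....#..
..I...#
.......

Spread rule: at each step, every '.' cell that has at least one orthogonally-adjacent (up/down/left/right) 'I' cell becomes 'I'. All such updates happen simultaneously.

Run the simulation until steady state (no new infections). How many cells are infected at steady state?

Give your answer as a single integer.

Answer: 23

Derivation:
Step 0 (initial): 1 infected
Step 1: +4 new -> 5 infected
Step 2: +6 new -> 11 infected
Step 3: +5 new -> 16 infected
Step 4: +3 new -> 19 infected
Step 5: +3 new -> 22 infected
Step 6: +1 new -> 23 infected
Step 7: +0 new -> 23 infected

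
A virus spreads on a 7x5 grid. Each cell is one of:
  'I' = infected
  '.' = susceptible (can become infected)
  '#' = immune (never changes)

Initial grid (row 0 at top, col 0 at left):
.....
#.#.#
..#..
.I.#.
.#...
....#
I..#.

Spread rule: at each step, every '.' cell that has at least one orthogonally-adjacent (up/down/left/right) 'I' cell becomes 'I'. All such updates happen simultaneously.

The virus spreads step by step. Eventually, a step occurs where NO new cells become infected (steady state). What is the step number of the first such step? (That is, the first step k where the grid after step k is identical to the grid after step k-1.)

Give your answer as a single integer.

Answer: 8

Derivation:
Step 0 (initial): 2 infected
Step 1: +5 new -> 7 infected
Step 2: +6 new -> 13 infected
Step 3: +3 new -> 16 infected
Step 4: +4 new -> 20 infected
Step 5: +2 new -> 22 infected
Step 6: +3 new -> 25 infected
Step 7: +1 new -> 26 infected
Step 8: +0 new -> 26 infected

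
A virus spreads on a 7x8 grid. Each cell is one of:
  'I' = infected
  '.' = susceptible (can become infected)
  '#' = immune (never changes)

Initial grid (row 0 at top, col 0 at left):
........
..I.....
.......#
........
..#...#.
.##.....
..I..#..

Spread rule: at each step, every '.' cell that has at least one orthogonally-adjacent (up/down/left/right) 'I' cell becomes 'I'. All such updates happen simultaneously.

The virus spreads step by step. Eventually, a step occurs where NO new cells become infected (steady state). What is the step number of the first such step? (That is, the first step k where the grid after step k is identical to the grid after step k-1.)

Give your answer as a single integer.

Step 0 (initial): 2 infected
Step 1: +6 new -> 8 infected
Step 2: +10 new -> 18 infected
Step 3: +10 new -> 28 infected
Step 4: +9 new -> 37 infected
Step 5: +6 new -> 43 infected
Step 6: +4 new -> 47 infected
Step 7: +3 new -> 50 infected
Step 8: +0 new -> 50 infected

Answer: 8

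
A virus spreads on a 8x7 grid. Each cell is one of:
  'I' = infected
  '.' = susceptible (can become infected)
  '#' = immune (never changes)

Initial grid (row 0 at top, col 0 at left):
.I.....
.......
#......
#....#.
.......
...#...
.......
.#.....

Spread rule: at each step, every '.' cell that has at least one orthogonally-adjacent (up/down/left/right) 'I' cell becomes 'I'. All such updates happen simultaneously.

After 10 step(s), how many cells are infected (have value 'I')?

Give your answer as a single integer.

Step 0 (initial): 1 infected
Step 1: +3 new -> 4 infected
Step 2: +4 new -> 8 infected
Step 3: +4 new -> 12 infected
Step 4: +5 new -> 17 infected
Step 5: +7 new -> 24 infected
Step 6: +7 new -> 31 infected
Step 7: +4 new -> 35 infected
Step 8: +6 new -> 41 infected
Step 9: +4 new -> 45 infected
Step 10: +3 new -> 48 infected

Answer: 48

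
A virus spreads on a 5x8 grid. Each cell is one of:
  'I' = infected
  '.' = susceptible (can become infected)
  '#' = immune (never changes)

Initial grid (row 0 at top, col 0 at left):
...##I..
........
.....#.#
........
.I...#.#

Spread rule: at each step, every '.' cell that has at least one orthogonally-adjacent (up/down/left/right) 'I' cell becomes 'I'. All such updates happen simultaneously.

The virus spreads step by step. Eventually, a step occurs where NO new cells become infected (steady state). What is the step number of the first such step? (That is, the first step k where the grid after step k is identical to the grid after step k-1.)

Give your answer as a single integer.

Answer: 6

Derivation:
Step 0 (initial): 2 infected
Step 1: +5 new -> 7 infected
Step 2: +7 new -> 14 infected
Step 3: +9 new -> 23 infected
Step 4: +6 new -> 29 infected
Step 5: +5 new -> 34 infected
Step 6: +0 new -> 34 infected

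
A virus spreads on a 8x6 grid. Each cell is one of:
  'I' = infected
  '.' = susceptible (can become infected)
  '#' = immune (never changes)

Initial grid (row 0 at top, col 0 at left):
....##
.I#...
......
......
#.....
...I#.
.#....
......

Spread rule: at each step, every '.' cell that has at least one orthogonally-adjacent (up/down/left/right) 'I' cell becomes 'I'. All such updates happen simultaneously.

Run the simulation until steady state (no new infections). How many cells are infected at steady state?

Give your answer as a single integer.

Step 0 (initial): 2 infected
Step 1: +6 new -> 8 infected
Step 2: +12 new -> 20 infected
Step 3: +11 new -> 31 infected
Step 4: +7 new -> 38 infected
Step 5: +3 new -> 41 infected
Step 6: +1 new -> 42 infected
Step 7: +0 new -> 42 infected

Answer: 42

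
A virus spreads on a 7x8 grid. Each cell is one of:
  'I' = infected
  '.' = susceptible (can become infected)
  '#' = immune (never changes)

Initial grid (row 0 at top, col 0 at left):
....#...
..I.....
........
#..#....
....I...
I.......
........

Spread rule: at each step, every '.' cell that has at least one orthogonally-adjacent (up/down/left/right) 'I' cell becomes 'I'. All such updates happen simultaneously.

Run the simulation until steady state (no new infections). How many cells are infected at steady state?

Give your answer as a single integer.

Answer: 53

Derivation:
Step 0 (initial): 3 infected
Step 1: +11 new -> 14 infected
Step 2: +17 new -> 31 infected
Step 3: +11 new -> 42 infected
Step 4: +6 new -> 48 infected
Step 5: +4 new -> 52 infected
Step 6: +1 new -> 53 infected
Step 7: +0 new -> 53 infected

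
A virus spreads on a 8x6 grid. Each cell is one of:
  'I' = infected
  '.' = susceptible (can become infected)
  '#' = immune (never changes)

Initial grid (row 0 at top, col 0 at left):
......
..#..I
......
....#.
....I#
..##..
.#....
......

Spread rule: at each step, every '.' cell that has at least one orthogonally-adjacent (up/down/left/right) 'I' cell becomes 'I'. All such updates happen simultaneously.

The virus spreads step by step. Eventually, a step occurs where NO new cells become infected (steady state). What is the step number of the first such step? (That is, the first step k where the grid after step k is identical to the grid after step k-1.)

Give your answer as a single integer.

Step 0 (initial): 2 infected
Step 1: +5 new -> 7 infected
Step 2: +8 new -> 15 infected
Step 3: +7 new -> 22 infected
Step 4: +8 new -> 30 infected
Step 5: +5 new -> 35 infected
Step 6: +5 new -> 40 infected
Step 7: +2 new -> 42 infected
Step 8: +0 new -> 42 infected

Answer: 8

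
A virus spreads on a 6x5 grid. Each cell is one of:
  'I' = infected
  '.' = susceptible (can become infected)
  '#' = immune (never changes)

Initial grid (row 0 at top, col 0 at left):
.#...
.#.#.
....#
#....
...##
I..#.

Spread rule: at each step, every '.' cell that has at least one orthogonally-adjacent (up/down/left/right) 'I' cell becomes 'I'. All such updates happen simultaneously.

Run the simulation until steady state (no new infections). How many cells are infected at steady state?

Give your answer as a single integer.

Step 0 (initial): 1 infected
Step 1: +2 new -> 3 infected
Step 2: +2 new -> 5 infected
Step 3: +2 new -> 7 infected
Step 4: +2 new -> 9 infected
Step 5: +3 new -> 12 infected
Step 6: +4 new -> 16 infected
Step 7: +2 new -> 18 infected
Step 8: +1 new -> 19 infected
Step 9: +1 new -> 20 infected
Step 10: +1 new -> 21 infected
Step 11: +0 new -> 21 infected

Answer: 21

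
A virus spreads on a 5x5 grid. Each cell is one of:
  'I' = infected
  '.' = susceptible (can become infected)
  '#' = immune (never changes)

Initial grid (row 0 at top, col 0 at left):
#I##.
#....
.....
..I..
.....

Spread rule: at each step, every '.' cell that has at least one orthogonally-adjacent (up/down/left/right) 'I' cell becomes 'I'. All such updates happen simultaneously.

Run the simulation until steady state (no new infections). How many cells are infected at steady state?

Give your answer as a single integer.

Answer: 21

Derivation:
Step 0 (initial): 2 infected
Step 1: +5 new -> 7 infected
Step 2: +7 new -> 14 infected
Step 3: +5 new -> 19 infected
Step 4: +1 new -> 20 infected
Step 5: +1 new -> 21 infected
Step 6: +0 new -> 21 infected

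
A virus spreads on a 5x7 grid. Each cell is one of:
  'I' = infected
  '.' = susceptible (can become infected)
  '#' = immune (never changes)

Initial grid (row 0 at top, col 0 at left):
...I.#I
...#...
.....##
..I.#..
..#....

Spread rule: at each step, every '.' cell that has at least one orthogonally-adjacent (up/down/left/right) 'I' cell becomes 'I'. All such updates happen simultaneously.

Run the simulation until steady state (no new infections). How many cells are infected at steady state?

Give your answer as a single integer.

Answer: 29

Derivation:
Step 0 (initial): 3 infected
Step 1: +6 new -> 9 infected
Step 2: +9 new -> 18 infected
Step 3: +6 new -> 24 infected
Step 4: +2 new -> 26 infected
Step 5: +2 new -> 28 infected
Step 6: +1 new -> 29 infected
Step 7: +0 new -> 29 infected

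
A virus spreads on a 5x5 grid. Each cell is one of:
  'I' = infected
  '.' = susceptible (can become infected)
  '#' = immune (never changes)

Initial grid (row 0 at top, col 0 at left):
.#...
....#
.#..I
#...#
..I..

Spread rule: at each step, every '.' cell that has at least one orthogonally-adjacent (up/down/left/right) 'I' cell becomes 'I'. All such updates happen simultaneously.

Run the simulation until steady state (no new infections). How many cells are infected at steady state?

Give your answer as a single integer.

Step 0 (initial): 2 infected
Step 1: +4 new -> 6 infected
Step 2: +6 new -> 12 infected
Step 3: +2 new -> 14 infected
Step 4: +3 new -> 17 infected
Step 5: +1 new -> 18 infected
Step 6: +2 new -> 20 infected
Step 7: +0 new -> 20 infected

Answer: 20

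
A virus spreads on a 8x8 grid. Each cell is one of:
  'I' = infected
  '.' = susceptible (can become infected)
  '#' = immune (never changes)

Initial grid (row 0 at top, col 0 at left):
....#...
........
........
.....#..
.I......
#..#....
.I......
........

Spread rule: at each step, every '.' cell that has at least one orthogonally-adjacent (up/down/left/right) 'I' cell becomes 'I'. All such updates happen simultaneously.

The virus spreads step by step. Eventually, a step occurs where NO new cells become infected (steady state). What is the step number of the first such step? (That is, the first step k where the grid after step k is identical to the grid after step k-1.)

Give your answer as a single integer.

Answer: 11

Derivation:
Step 0 (initial): 2 infected
Step 1: +7 new -> 9 infected
Step 2: +8 new -> 17 infected
Step 3: +7 new -> 24 infected
Step 4: +9 new -> 33 infected
Step 5: +8 new -> 41 infected
Step 6: +8 new -> 49 infected
Step 7: +5 new -> 54 infected
Step 8: +3 new -> 57 infected
Step 9: +2 new -> 59 infected
Step 10: +1 new -> 60 infected
Step 11: +0 new -> 60 infected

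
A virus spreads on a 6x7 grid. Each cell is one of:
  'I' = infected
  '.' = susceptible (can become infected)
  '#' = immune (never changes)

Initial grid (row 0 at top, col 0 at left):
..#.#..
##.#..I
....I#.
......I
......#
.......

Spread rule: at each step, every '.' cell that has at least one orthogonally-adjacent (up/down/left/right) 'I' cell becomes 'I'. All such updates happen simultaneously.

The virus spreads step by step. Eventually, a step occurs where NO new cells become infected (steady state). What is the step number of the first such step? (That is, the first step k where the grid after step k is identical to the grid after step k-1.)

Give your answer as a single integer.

Answer: 8

Derivation:
Step 0 (initial): 3 infected
Step 1: +7 new -> 10 infected
Step 2: +5 new -> 15 infected
Step 3: +6 new -> 21 infected
Step 4: +5 new -> 26 infected
Step 5: +3 new -> 29 infected
Step 6: +2 new -> 31 infected
Step 7: +1 new -> 32 infected
Step 8: +0 new -> 32 infected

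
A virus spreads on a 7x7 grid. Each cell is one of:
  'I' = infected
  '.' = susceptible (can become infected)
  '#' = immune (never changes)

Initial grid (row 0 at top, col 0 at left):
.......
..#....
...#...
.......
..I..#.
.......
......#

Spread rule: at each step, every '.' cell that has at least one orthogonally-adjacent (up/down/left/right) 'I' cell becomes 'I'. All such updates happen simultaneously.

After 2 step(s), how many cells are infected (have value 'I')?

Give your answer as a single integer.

Answer: 13

Derivation:
Step 0 (initial): 1 infected
Step 1: +4 new -> 5 infected
Step 2: +8 new -> 13 infected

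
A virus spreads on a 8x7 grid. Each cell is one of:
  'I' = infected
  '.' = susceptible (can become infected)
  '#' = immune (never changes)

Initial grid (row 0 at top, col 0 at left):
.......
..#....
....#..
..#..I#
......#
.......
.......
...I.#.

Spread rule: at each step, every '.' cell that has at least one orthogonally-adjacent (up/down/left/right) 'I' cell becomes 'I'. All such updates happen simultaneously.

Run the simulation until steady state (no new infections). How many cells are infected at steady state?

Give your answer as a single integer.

Step 0 (initial): 2 infected
Step 1: +6 new -> 8 infected
Step 2: +9 new -> 17 infected
Step 3: +11 new -> 28 infected
Step 4: +8 new -> 36 infected
Step 5: +5 new -> 41 infected
Step 6: +5 new -> 46 infected
Step 7: +3 new -> 49 infected
Step 8: +1 new -> 50 infected
Step 9: +0 new -> 50 infected

Answer: 50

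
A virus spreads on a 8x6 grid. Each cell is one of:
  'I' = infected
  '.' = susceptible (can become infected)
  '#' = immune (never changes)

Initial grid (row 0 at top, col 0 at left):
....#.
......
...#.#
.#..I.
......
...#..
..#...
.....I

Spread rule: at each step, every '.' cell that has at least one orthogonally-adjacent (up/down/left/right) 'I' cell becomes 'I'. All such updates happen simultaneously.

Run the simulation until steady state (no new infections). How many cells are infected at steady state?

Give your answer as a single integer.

Answer: 42

Derivation:
Step 0 (initial): 2 infected
Step 1: +6 new -> 8 infected
Step 2: +8 new -> 16 infected
Step 3: +6 new -> 22 infected
Step 4: +7 new -> 29 infected
Step 5: +7 new -> 36 infected
Step 6: +5 new -> 41 infected
Step 7: +1 new -> 42 infected
Step 8: +0 new -> 42 infected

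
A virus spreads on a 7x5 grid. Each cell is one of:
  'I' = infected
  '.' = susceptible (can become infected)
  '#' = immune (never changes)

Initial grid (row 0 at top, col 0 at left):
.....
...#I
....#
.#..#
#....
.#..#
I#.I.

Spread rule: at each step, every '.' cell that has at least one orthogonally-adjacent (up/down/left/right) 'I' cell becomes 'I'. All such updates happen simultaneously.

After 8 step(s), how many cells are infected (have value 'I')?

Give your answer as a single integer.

Answer: 27

Derivation:
Step 0 (initial): 3 infected
Step 1: +5 new -> 8 infected
Step 2: +3 new -> 11 infected
Step 3: +4 new -> 15 infected
Step 4: +5 new -> 20 infected
Step 5: +3 new -> 23 infected
Step 6: +2 new -> 25 infected
Step 7: +1 new -> 26 infected
Step 8: +1 new -> 27 infected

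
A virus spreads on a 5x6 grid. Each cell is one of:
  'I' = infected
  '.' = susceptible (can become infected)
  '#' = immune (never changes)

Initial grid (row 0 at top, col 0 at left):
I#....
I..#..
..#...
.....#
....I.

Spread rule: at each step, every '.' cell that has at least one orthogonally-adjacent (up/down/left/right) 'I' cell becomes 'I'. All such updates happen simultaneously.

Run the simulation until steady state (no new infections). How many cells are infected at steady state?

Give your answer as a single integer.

Answer: 26

Derivation:
Step 0 (initial): 3 infected
Step 1: +5 new -> 8 infected
Step 2: +6 new -> 14 infected
Step 3: +8 new -> 22 infected
Step 4: +3 new -> 25 infected
Step 5: +1 new -> 26 infected
Step 6: +0 new -> 26 infected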